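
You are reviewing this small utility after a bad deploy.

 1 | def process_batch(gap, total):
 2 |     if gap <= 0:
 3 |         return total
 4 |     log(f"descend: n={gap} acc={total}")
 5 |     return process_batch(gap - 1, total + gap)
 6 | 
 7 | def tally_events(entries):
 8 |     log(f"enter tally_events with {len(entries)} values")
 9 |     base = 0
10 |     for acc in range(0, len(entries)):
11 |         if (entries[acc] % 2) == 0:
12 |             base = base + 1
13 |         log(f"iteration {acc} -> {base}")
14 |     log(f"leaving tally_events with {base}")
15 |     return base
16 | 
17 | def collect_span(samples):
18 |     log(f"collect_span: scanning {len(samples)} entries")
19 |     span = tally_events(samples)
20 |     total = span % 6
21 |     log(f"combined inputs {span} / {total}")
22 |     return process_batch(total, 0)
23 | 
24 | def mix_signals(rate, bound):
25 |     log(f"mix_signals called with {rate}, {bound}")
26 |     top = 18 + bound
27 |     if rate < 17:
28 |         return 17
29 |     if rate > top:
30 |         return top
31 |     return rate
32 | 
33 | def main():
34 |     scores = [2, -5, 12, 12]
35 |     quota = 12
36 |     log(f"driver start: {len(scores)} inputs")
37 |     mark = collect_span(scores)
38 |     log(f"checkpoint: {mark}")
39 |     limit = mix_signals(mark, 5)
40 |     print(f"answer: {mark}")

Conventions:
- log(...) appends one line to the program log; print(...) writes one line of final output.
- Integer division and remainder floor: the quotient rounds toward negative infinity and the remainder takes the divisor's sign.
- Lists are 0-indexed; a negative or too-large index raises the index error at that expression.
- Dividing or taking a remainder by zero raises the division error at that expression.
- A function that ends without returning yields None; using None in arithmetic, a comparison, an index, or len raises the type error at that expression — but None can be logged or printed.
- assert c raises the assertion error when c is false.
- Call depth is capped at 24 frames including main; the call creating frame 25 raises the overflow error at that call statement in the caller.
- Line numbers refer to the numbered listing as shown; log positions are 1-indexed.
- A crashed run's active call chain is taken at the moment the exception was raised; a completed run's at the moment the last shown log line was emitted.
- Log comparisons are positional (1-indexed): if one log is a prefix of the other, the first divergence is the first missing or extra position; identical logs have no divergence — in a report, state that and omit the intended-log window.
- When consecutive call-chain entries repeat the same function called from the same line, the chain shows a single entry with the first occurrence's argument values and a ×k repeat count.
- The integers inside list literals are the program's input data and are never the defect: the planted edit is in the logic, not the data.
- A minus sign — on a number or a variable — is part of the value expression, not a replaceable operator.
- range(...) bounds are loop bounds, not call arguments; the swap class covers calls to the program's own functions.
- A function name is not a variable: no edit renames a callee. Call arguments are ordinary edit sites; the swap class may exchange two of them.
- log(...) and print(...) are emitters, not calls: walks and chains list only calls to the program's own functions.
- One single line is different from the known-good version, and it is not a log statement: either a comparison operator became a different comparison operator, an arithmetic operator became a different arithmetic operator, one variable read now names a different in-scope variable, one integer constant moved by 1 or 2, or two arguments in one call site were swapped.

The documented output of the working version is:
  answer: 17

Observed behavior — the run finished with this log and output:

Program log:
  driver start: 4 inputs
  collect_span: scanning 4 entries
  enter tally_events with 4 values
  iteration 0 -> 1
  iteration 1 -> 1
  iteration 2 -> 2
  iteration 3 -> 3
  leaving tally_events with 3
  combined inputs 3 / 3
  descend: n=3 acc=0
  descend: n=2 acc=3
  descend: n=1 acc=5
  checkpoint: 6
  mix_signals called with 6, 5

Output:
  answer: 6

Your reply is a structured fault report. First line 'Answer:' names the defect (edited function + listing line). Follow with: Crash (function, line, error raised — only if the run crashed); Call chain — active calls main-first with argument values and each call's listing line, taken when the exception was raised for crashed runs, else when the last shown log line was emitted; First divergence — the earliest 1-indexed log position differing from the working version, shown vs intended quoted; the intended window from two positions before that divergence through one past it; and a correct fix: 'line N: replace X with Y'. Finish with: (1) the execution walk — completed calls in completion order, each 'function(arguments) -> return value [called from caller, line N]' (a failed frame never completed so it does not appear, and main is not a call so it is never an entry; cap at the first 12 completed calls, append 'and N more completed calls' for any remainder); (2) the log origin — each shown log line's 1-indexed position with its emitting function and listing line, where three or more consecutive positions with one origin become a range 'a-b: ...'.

Answer: the defect is in main at line 40.
Key fact: The two runs log identically and part ways only at the printed values.
Call chain: main -> mix_signals(6, 5) (called at line 39).
First divergence: none (the log streams are identical).
Execution walk:
  tally_events([2, -5, 12, 12]) -> 3  [called from collect_span, line 19]
  process_batch(0, 6) -> 6  [called from process_batch, line 5]
  process_batch(1, 5) -> 6  [called from process_batch, line 5]
  process_batch(2, 3) -> 6  [called from process_batch, line 5]
  process_batch(3, 0) -> 6  [called from collect_span, line 22]
  collect_span([2, -5, 12, 12]) -> 6  [called from main, line 37]
  mix_signals(6, 5) -> 17  [called from main, line 39]
Log origins:
  1: emitted by main (line 36)
  2: emitted by collect_span (line 18)
  3: emitted by tally_events (line 8)
  4-7: emitted by tally_events (line 13)
  8: emitted by tally_events (line 14)
  9: emitted by collect_span (line 21)
  10-12: emitted by process_batch (line 4)
  13: emitted by main (line 38)
  14: emitted by mix_signals (line 25)
A correct fix: line 40: replace `mark` with `limit`.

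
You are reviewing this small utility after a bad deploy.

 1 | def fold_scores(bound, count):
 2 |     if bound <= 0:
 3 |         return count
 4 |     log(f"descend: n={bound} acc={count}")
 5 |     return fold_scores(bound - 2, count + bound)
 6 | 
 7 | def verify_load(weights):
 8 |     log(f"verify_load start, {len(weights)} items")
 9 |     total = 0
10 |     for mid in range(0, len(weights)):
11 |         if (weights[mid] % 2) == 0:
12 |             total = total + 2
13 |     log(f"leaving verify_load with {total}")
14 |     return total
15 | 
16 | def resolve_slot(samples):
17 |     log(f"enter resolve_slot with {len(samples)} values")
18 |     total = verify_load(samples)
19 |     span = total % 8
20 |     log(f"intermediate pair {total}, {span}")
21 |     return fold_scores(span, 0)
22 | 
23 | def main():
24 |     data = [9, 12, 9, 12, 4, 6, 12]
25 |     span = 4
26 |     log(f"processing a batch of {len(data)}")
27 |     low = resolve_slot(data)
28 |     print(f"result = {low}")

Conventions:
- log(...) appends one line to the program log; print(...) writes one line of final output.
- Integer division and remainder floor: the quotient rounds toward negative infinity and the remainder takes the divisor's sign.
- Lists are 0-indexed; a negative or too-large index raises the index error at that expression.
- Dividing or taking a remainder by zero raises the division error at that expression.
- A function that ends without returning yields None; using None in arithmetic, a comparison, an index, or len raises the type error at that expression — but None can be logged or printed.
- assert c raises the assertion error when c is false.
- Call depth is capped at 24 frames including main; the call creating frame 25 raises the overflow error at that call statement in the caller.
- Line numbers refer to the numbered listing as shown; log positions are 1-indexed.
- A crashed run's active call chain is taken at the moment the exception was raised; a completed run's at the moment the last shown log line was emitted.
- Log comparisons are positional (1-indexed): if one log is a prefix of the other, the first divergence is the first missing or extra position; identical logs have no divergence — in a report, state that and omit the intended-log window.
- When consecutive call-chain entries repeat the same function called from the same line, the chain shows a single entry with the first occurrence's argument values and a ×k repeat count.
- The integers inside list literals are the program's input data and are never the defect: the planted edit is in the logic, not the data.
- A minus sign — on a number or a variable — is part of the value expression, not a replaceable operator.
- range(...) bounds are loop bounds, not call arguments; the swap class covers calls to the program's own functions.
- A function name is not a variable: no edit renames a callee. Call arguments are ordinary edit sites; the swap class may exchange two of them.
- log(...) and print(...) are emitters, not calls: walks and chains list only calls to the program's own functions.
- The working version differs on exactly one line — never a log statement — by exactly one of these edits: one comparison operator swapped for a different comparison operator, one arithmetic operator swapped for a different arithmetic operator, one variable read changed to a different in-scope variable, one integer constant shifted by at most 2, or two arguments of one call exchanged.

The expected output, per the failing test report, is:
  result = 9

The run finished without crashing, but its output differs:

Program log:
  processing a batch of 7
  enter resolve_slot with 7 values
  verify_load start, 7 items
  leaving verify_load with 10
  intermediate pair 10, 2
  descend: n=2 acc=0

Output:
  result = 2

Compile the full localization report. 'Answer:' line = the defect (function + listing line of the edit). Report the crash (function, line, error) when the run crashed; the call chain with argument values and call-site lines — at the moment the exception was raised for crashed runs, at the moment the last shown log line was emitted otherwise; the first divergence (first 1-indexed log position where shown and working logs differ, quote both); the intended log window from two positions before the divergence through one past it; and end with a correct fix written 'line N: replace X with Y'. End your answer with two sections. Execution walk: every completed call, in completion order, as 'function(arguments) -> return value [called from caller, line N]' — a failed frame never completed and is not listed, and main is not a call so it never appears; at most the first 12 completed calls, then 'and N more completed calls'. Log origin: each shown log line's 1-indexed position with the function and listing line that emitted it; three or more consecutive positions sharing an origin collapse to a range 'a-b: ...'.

Answer: the defect is in verify_load at line 12.
Core observation: The log first diverges at position 4: the faulty run prints 'leaving verify_load with 10' where the working version prints 'leaving verify_load with 5'.
Call chain: main -> resolve_slot([9, 12, 9, 12, 4, 6, 12]) (called at line 27) -> fold_scores(2, 0) (called at line 21).
First divergence: at position 4 the run shows 'leaving verify_load with 10' where the working version logs 'leaving verify_load with 5'.
Intended log window:
  2: enter resolve_slot with 7 values
  3: verify_load start, 7 items
  4: leaving verify_load with 5
  5: intermediate pair 5, 5
Execution walk:
  verify_load([9, 12, 9, 12, 4, 6, 12]) -> 10  [called from resolve_slot, line 18]
  fold_scores(0, 2) -> 2  [called from fold_scores, line 5]
  fold_scores(2, 0) -> 2  [called from resolve_slot, line 21]
  resolve_slot([9, 12, 9, 12, 4, 6, 12]) -> 2  [called from main, line 27]
Origin of each log line:
  1: emitted by main (line 26)
  2: emitted by resolve_slot (line 17)
  3: emitted by verify_load (line 8)
  4: emitted by verify_load (line 13)
  5: emitted by resolve_slot (line 20)
  6: emitted by fold_scores (line 4)
A correct fix: line 12: replace `2` with `1`.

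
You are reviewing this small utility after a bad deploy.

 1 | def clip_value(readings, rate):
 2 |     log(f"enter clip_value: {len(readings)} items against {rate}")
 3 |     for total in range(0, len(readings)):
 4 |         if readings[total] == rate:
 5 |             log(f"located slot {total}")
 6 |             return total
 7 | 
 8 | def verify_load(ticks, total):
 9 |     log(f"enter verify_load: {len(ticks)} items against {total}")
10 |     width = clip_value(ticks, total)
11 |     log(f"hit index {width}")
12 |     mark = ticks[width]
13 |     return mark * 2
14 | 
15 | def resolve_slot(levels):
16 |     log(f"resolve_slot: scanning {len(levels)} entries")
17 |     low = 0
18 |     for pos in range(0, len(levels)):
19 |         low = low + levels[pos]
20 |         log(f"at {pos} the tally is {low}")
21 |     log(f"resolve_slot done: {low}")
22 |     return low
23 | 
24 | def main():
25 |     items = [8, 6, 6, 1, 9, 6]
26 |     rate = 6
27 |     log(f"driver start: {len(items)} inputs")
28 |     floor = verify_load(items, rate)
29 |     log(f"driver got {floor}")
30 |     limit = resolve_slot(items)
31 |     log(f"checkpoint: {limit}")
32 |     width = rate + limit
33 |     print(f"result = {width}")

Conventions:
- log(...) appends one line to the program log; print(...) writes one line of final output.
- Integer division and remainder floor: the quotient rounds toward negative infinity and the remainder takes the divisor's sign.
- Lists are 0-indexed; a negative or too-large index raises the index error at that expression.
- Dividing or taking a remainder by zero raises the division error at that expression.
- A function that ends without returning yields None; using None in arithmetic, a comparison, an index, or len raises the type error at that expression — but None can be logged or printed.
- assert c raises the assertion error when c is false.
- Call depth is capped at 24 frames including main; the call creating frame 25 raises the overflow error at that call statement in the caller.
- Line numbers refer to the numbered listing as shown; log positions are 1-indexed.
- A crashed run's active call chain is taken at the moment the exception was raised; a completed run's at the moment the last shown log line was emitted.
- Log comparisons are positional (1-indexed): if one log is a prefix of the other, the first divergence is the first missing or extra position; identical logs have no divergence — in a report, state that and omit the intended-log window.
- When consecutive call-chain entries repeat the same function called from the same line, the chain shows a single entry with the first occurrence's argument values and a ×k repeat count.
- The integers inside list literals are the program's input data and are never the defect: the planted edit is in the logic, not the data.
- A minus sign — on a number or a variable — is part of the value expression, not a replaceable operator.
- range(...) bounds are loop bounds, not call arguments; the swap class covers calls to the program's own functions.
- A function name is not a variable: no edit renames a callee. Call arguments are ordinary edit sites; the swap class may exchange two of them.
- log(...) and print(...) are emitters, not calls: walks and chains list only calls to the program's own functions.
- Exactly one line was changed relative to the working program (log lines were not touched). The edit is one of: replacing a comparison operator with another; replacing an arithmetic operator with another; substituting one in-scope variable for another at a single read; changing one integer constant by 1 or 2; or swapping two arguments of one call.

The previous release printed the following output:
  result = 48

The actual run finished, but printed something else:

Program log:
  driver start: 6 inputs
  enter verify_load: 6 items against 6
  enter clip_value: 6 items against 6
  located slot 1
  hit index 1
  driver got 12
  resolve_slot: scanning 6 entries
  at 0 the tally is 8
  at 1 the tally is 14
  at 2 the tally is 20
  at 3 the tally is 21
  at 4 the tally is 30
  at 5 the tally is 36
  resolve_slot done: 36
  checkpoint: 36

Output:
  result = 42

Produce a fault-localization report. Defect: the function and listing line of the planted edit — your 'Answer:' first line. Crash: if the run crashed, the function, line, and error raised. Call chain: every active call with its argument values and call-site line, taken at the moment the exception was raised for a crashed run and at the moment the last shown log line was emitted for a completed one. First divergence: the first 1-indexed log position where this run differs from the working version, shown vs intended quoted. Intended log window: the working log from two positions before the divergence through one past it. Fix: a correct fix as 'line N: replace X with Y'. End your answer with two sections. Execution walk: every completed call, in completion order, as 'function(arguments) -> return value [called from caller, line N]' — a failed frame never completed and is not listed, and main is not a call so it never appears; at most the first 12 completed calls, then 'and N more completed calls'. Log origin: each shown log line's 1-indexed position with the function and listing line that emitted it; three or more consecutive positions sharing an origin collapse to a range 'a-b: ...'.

Answer: the defect is in main at line 32.
Core observation: Every logged value matches the working version; the printed result is what differs.
Call chain: main.
First divergence: none (the log streams are identical).
Execution walk:
  clip_value([8, 6, 6, 1, 9, 6], 6) -> 1  [called from verify_load, line 10]
  verify_load([8, 6, 6, 1, 9, 6], 6) -> 12  [called from main, line 28]
  resolve_slot([8, 6, 6, 1, 9, 6]) -> 36  [called from main, line 30]
Log origin:
  1: from main, line 27
  2: from verify_load, line 9
  3: from clip_value, line 2
  4: from clip_value, line 5
  5: from verify_load, line 11
  6: from main, line 29
  7: from resolve_slot, line 16
  8-13: from resolve_slot, line 20
  14: from resolve_slot, line 21
  15: from main, line 31
A correct fix: line 32: replace `rate` with `floor`.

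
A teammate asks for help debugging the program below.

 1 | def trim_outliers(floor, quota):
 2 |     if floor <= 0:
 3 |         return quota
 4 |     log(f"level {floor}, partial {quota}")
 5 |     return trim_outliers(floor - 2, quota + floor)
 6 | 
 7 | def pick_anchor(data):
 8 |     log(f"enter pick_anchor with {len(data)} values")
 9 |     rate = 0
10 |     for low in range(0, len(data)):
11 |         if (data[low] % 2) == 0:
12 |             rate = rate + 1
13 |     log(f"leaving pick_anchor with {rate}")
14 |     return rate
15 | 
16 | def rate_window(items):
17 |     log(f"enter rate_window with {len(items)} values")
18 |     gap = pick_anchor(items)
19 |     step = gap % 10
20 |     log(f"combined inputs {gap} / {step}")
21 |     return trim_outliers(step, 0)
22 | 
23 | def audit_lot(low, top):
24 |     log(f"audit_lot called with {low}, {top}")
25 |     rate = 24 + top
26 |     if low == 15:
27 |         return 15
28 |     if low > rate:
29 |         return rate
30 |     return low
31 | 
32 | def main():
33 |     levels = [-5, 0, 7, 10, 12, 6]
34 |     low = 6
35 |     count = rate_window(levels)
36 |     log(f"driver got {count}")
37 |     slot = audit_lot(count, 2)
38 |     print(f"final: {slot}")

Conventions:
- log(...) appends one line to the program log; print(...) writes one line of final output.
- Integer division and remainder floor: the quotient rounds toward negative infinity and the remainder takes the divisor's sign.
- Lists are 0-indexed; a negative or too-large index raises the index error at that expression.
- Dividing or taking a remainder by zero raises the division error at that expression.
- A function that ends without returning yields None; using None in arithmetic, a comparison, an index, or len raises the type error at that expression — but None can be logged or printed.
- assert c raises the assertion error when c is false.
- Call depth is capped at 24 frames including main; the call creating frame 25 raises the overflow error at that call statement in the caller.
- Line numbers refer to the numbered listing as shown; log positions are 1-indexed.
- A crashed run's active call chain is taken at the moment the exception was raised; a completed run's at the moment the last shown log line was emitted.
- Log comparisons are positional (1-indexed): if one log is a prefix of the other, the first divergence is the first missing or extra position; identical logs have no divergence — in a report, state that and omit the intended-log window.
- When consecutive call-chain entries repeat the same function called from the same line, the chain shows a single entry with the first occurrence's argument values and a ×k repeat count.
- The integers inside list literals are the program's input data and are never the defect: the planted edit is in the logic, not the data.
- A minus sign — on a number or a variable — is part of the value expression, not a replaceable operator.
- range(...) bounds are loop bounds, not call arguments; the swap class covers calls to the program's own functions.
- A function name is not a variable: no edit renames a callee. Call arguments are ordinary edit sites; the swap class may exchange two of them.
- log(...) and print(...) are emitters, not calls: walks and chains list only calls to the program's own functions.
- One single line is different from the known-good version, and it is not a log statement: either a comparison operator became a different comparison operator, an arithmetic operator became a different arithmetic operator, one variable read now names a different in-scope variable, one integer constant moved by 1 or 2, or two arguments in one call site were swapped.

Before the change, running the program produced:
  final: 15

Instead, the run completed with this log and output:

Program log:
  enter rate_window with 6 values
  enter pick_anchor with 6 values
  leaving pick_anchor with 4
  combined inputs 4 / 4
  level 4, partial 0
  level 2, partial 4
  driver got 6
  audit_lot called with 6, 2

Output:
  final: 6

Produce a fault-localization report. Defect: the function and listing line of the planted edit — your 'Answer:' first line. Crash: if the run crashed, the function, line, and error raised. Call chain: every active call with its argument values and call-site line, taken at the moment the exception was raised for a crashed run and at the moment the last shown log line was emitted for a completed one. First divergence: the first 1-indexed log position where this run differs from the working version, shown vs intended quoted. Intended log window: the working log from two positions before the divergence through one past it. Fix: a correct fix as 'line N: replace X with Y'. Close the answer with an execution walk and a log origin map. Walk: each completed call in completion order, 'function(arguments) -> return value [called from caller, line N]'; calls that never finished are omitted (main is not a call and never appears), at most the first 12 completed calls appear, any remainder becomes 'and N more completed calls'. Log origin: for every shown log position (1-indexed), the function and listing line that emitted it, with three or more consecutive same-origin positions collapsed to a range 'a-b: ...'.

Answer: the defect is in audit_lot at line 26.
Key observation: The logs agree in full; only the final output differs.
Call chain: main -> audit_lot(6, 2) (called at line 37).
First divergence: none; the two logs match at every position.
Execution walk:
  pick_anchor([-5, 0, 7, 10, 12, 6]) -> 4  [called from rate_window, line 18]
  trim_outliers(0, 6) -> 6  [called from trim_outliers, line 5]
  trim_outliers(2, 4) -> 6  [called from trim_outliers, line 5]
  trim_outliers(4, 0) -> 6  [called from rate_window, line 21]
  rate_window([-5, 0, 7, 10, 12, 6]) -> 6  [called from main, line 35]
  audit_lot(6, 2) -> 6  [called from main, line 37]
Origin of each log line:
  1: logged in rate_window at line 17
  2: logged in pick_anchor at line 8
  3: logged in pick_anchor at line 13
  4: logged in rate_window at line 20
  5: logged in trim_outliers at line 4
  6: logged in trim_outliers at line 4
  7: logged in main at line 36
  8: logged in audit_lot at line 24
A correct fix: line 26: replace `==` with `<`.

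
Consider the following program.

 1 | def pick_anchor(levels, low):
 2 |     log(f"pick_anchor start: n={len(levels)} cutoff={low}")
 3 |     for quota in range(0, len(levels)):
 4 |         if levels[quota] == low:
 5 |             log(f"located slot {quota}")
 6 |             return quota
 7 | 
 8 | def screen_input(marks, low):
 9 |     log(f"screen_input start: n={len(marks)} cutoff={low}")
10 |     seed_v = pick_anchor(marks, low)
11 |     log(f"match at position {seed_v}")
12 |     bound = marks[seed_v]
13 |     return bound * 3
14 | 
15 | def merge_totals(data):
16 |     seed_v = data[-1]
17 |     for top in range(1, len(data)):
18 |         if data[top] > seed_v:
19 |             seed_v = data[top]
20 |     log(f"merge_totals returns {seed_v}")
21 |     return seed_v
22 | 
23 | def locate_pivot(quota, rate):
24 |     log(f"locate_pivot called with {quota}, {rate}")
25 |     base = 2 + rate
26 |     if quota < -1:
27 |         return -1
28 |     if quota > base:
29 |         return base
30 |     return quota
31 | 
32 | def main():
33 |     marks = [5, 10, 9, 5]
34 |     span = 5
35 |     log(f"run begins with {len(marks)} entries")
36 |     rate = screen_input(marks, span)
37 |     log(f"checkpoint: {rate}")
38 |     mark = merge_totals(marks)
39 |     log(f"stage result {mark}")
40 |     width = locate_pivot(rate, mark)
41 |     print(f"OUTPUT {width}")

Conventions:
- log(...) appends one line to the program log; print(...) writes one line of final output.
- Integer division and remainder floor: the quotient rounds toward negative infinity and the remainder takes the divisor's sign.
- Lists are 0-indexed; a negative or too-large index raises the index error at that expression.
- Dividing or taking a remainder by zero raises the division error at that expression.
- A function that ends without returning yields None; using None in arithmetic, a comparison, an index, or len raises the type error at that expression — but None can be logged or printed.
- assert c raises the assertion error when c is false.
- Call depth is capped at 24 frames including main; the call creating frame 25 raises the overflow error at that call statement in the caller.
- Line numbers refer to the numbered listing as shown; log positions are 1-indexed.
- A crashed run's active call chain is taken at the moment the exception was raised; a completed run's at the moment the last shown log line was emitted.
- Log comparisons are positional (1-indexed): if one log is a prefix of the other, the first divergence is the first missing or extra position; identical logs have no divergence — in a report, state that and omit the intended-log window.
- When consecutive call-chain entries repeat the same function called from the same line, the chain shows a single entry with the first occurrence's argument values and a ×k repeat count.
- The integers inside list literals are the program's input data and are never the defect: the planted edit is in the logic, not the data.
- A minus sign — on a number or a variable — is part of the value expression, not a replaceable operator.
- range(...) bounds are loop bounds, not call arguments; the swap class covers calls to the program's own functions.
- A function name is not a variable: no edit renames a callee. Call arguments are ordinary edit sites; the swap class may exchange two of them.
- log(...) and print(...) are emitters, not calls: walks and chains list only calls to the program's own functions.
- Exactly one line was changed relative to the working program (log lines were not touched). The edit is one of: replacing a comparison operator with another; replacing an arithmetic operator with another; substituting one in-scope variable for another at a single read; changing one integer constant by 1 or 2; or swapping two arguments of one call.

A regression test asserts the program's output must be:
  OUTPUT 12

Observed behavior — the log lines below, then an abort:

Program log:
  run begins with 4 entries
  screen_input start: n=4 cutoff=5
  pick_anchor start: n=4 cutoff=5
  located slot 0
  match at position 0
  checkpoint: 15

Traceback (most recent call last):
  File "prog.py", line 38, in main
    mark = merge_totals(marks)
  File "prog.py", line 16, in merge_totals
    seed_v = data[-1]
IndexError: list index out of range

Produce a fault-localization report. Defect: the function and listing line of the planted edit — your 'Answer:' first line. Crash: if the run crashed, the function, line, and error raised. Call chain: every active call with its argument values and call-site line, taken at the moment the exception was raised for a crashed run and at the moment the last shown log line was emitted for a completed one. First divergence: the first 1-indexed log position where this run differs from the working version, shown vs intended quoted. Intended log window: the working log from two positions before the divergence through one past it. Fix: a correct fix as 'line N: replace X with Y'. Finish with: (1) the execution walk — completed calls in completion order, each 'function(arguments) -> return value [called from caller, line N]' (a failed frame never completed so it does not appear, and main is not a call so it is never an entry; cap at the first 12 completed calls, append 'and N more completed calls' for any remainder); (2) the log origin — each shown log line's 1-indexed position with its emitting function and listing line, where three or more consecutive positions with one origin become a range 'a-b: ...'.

Answer: the defect is in merge_totals at line 16.
Core observation: A complete run would log 'merge_totals returns 10' next, but this one stopped at 6 lines.
Crash: merge_totals, line 16, IndexError.
Call chain: main -> merge_totals([5, 10, 9, 5]) (called at line 38).
First divergence: position 7 (shown log ended at 6 lines; the working version continues: 'merge_totals returns 10').
Intended log window:
  5: match at position 0
  6: checkpoint: 15
  7: merge_totals returns 10
  8: stage result 10
Execution walk:
  pick_anchor([5, 10, 9, 5], 5) -> 0  [called from screen_input, line 10]
  screen_input([5, 10, 9, 5], 5) -> 15  [called from main, line 36]
Log origins:
  1: from main, line 35
  2: from screen_input, line 9
  3: from pick_anchor, line 2
  4: from pick_anchor, line 5
  5: from screen_input, line 11
  6: from main, line 37
A correct fix: line 16: replace `-1` with `0`.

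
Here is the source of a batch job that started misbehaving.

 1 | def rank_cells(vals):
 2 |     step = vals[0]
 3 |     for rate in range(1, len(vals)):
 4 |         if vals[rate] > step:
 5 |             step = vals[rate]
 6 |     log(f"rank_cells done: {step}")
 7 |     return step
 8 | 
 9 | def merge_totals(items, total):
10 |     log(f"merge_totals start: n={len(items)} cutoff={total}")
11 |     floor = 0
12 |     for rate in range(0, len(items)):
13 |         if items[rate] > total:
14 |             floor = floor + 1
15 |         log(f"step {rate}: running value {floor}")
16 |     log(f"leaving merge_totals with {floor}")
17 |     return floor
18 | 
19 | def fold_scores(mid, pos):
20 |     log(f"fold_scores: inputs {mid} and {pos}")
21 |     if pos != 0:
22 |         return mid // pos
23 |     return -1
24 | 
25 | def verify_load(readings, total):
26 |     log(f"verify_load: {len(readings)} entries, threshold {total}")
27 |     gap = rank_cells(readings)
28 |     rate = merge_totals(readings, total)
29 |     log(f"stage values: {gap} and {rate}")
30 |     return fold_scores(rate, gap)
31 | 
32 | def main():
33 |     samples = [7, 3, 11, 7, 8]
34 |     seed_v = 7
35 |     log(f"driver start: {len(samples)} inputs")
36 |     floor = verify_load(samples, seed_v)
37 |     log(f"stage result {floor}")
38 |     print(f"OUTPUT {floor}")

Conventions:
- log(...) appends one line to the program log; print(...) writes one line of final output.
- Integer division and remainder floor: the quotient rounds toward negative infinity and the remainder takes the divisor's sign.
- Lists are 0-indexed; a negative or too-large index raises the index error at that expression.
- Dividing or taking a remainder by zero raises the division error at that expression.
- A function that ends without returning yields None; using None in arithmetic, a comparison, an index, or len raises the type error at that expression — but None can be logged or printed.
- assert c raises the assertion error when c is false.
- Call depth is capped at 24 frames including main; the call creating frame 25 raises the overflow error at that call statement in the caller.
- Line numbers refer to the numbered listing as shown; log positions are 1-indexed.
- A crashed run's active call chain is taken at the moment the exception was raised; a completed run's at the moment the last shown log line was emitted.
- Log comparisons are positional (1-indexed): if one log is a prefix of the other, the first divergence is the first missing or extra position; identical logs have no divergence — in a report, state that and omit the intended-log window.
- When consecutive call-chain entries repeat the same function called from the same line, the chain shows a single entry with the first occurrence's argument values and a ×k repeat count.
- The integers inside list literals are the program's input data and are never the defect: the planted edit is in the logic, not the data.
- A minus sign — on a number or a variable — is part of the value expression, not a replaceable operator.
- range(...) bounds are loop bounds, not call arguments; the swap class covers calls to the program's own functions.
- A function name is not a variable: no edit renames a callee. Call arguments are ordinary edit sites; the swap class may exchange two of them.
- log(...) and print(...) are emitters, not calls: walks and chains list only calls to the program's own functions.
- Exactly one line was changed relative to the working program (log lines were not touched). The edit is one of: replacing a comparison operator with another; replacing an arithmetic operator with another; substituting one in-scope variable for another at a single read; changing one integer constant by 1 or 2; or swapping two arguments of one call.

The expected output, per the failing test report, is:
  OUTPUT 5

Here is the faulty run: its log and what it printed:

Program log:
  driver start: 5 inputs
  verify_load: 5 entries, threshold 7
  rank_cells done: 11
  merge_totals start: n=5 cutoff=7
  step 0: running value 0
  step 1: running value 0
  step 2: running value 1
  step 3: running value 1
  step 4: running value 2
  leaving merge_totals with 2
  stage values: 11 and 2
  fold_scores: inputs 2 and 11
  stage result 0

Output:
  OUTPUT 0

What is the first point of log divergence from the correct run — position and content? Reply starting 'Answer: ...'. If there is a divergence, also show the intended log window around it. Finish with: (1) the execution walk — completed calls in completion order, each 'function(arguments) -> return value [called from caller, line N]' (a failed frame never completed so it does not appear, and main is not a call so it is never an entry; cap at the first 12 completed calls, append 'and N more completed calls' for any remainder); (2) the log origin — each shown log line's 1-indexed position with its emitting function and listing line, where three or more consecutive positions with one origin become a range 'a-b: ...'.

Answer: position 12 — the shown line 'fold_scores: inputs 2 and 11' should read 'fold_scores: inputs 11 and 2'.
Intended log window:
  10: leaving merge_totals with 2
  11: stage values: 11 and 2
  12: fold_scores: inputs 11 and 2
  13: stage result 5
Execution walk:
  rank_cells([7, 3, 11, 7, 8]) -> 11  [called from verify_load, line 27]
  merge_totals([7, 3, 11, 7, 8], 7) -> 2  [called from verify_load, line 28]
  fold_scores(2, 11) -> 0  [called from verify_load, line 30]
  verify_load([7, 3, 11, 7, 8], 7) -> 0  [called from main, line 36]
Log line origins:
  1: from main, line 35
  2: from verify_load, line 26
  3: from rank_cells, line 6
  4: from merge_totals, line 10
  5-9: from merge_totals, line 15
  10: from merge_totals, line 16
  11: from verify_load, line 29
  12: from fold_scores, line 20
  13: from main, line 37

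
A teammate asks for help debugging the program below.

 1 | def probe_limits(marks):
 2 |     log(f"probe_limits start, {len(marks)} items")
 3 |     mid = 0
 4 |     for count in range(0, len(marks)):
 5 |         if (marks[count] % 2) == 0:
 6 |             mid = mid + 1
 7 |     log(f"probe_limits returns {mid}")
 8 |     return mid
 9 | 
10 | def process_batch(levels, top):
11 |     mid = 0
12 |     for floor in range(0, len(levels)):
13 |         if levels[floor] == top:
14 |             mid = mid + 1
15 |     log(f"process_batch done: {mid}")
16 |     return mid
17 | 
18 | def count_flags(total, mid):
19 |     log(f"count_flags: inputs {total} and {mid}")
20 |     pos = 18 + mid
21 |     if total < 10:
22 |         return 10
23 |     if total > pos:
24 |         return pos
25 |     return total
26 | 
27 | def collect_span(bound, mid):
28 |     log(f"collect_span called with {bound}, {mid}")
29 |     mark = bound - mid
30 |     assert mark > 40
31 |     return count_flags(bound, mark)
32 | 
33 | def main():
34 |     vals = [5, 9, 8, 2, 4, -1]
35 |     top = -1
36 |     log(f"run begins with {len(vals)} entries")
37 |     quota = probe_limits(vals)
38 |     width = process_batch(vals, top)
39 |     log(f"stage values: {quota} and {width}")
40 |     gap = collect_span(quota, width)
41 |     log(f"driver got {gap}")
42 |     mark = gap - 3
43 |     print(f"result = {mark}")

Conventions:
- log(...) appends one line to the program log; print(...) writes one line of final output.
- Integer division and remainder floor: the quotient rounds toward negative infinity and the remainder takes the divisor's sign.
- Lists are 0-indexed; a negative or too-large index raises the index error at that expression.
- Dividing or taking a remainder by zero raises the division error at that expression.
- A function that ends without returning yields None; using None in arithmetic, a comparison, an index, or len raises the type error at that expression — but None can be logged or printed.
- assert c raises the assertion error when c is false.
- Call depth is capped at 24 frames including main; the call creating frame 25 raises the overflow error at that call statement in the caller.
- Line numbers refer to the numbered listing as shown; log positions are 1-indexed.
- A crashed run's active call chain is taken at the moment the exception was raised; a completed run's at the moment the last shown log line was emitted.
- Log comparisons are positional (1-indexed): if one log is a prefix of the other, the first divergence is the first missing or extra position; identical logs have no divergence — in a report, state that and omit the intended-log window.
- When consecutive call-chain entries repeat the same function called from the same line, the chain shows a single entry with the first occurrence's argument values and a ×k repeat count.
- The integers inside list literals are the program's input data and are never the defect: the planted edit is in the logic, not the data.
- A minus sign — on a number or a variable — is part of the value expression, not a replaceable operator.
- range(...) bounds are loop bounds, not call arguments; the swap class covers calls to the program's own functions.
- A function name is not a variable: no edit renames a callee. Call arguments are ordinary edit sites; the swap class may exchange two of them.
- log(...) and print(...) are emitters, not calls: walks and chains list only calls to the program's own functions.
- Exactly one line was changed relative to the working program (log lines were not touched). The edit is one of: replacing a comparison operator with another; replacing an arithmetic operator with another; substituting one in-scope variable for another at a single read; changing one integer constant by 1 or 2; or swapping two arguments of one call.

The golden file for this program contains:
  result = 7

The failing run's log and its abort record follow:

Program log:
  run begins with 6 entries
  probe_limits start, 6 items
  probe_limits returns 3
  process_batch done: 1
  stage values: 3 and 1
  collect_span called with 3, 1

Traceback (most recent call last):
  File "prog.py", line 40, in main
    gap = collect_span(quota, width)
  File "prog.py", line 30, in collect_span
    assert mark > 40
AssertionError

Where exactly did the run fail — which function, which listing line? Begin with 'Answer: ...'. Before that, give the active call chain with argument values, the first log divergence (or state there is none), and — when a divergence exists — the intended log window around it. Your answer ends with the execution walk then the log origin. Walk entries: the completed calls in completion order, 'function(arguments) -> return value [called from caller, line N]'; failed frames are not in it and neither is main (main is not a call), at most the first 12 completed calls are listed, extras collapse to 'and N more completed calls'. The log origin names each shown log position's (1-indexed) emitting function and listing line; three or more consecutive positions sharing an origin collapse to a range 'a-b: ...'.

Answer: the error was raised in collect_span, line 30.
Key observation: The shown log is a 6-line prefix of the intended one, whose next entry is 'count_flags: inputs 3 and 2'.
Call chain: main -> collect_span(3, 1) (called at line 40).
First divergence: position 7 (shown log ended at 6 lines; the working version continues: 'count_flags: inputs 3 and 2').
Intended log window:
  5: stage values: 3 and 1
  6: collect_span called with 3, 1
  7: count_flags: inputs 3 and 2
  8: driver got 10
Execution walk:
  probe_limits([5, 9, 8, 2, 4, -1]) -> 3  [called from main, line 37]
  process_batch([5, 9, 8, 2, 4, -1], -1) -> 1  [called from main, line 38]
Origin of each log line:
  1: logged in main at line 36
  2: logged in probe_limits at line 2
  3: logged in probe_limits at line 7
  4: logged in process_batch at line 15
  5: logged in main at line 39
  6: logged in collect_span at line 28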